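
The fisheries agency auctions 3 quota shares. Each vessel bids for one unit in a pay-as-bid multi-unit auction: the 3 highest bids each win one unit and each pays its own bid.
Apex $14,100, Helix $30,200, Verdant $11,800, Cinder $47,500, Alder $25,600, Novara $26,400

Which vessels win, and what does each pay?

Sorting: 47,500 (Cinder), 30,200 (Helix), 26,400 (Novara), 25,600 (Alder), 14,100 (Apex), …
The 3 highest are Cinder, Helix, Novara.
Each winner pays its own bid: Cinder $47,500, Helix $30,200, Novara $26,400.

Cinder $47,500, Helix $30,200, Novara $26,400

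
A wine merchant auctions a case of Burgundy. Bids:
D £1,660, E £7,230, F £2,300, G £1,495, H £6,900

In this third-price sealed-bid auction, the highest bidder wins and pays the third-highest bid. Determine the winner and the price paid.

Third-price sealed-bid auction: the highest bidder wins and pays the third-highest bid.
Bids ranked: 7,230 (E) > 6,900 (H) > 2,300 (F) > 1,660 (D) > 1,495 (G)
E is highest; pays the third-highest bid, £2,300.

E pays £2,300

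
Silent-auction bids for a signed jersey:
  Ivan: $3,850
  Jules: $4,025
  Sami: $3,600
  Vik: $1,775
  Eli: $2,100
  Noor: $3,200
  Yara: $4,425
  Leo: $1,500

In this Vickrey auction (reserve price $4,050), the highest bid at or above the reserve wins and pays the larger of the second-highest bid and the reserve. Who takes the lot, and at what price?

Yara pays $4,050

Sorting bids: 4,425 (Yara) > 4,025 (Jules) > 3,850 (Ivan) > 3,600 (Sami) > 3,200 (Noor) > 2,100 (Eli) > …
Highest eligible bid: Yara at $4,425.
Second-highest bid $4,025 is below the reserve $4,050, so the reserve binds → payment $4,050.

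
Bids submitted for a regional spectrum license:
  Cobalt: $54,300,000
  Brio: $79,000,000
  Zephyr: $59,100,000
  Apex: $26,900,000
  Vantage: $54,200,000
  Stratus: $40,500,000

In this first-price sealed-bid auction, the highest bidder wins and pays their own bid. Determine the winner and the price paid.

Sorting bids: 79,000,000 (Brio) > 59,100,000 (Zephyr) > 54,300,000 (Cobalt) > 54,200,000 (Vantage) > 40,500,000 (Stratus) > 26,900,000 (Apex)
Brio is highest → pays own bid, $79,000,000.

Brio pays $79,000,000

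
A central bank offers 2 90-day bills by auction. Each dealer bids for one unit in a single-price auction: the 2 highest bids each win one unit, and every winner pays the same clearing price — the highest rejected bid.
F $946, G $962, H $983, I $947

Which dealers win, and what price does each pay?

H, G; each pays $947

Bids ranked high→low: 983 (H), 962 (G), 947 (I), 946 (F)
Winners (2 units): H, G.
Highest unsuccessful bid: $947 → clearing price.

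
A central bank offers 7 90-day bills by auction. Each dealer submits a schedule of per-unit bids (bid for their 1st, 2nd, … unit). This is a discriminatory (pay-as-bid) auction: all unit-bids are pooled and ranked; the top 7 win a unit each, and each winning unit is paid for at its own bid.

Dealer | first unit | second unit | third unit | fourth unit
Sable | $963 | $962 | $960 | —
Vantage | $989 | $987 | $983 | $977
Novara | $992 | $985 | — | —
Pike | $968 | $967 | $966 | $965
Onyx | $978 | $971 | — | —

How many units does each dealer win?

Merging the schedules and taking the best 7: 992 (Novara-1), 989 (Vantage-1), 987 (Vantage-2), 985 (Novara-2), 983 (Vantage-3), 978 (Onyx-1), 977 (Vantage-4)
Next rejected bid: $971 (not a price — pay-as-bid).
Allocation: Novara 2, Onyx 1, Vantage 4.

Novara 2, Onyx 1, Vantage 4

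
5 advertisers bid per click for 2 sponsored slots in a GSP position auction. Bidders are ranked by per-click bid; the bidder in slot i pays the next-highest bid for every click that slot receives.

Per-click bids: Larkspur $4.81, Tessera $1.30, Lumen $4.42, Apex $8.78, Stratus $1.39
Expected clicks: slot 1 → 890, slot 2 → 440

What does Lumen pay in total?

Lumen pays $0.00

Sorting advertisers: $8.78 (Apex) > $4.81 (Larkspur) > $4.42 (Lumen) > …
Lumen ranks below slot 2 → no slot, pays nothing.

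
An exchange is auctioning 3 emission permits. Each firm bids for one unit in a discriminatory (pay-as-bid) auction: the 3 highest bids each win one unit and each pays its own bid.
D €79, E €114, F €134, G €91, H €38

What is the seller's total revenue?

Sorting: 134 (F), 114 (E), 91 (G), 79 (D), 38 (H)
The 3 highest are F, E, G.
Total revenue = 134 + 114 + 91 = €339.

Total revenue: €339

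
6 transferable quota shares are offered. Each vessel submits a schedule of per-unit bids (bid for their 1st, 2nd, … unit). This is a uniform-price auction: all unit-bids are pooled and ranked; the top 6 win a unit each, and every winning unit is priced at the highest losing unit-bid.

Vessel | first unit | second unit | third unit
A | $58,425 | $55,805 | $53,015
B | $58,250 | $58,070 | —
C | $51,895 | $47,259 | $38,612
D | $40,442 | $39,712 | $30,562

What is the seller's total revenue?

Total revenue: $283,554

Pooled unit-bids ranked (top 6): 58,425 (A-1), 58,250 (B-1), 58,070 (B-2), 55,805 (A-2), 53,015 (A-3), 51,895 (C-1)
The (k+1)-th unit-bid is $47,259.
Allocation: A 3, B 2, C 1. Every unit priced at $47,259.
Revenue = 6 × 47,259 = $283,554.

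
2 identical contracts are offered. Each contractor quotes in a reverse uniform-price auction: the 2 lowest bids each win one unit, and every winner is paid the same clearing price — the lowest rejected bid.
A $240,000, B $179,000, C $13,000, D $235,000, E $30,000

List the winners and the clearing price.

C, E; each is paid $179,000

Sorting: 13,000 (C), 30,000 (E), 179,000 (B), 235,000 (D), …
Winners (2 units): C, E.
First losing bid is B's $179,000, which sets the uniform price.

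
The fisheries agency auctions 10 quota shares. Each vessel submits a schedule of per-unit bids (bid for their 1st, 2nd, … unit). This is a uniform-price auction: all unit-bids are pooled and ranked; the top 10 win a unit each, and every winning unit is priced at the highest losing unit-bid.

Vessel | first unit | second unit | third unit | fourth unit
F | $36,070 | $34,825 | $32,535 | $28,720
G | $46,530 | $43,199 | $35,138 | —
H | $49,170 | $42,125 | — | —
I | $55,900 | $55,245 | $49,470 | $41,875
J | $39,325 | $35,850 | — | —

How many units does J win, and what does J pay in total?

J: 1 unit, pays $35,850

All unit-bids, highest first — top 10: 55,900 (I-1), 55,245 (I-2), 49,470 (I-3), 49,170 (H-1), 46,530 (G-1), 43,199 (G-2), 42,125 (H-2), 41,875 (I-4), 39,325 (J-1), 36,070 (F-1)
The (k+1)-th unit-bid is $35,850.
J wins 1 unit(s) at $35,850 each.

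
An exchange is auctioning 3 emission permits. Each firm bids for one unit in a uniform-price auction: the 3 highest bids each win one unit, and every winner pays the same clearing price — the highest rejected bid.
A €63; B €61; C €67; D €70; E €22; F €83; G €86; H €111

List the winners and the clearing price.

Ordering the bids: 111 (H), 86 (G), 83 (F), 70 (D), 67 (C), …
The 3 highest are H, G, F.
Clearing price = highest rejected bid = €70.

H, G, F; each pays €70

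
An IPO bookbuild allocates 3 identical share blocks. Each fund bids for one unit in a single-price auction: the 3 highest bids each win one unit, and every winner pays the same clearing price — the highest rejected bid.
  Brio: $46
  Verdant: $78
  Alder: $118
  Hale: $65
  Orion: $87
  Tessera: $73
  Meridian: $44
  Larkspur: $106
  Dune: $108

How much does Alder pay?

Bids ranked high→low: 118 (Alder), 108 (Dune), 106 (Larkspur), 87 (Orion), 78 (Verdant), …
Winners (3 units): Alder, Dune, Larkspur.
Highest unsuccessful bid: $87 → clearing price.
Alder wins → pays $87.

Alder pays $87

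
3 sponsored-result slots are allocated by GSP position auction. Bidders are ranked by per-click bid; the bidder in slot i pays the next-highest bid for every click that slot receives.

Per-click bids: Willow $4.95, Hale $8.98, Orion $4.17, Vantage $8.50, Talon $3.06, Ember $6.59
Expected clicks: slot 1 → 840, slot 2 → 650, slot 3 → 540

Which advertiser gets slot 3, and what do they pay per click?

Ember; $4.95 per click

Ranked by bid: $8.98 (Hale) > $8.50 (Vantage) > $6.59 (Ember) > $4.95 (Willow) > …
Slot 3 goes to the third-ranked bidder, Ember, who pays the next bid down: $4.95/click.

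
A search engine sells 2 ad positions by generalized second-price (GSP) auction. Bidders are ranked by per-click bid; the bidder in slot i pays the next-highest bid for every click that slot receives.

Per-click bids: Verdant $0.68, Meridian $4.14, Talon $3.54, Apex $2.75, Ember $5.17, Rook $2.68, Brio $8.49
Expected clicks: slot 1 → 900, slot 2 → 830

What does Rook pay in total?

Per-click bids in order: $8.49 (Brio) > $5.17 (Ember) > $4.14 (Meridian) > …
Rook ranks below slot 2 → no slot, pays nothing.

Rook pays $0.00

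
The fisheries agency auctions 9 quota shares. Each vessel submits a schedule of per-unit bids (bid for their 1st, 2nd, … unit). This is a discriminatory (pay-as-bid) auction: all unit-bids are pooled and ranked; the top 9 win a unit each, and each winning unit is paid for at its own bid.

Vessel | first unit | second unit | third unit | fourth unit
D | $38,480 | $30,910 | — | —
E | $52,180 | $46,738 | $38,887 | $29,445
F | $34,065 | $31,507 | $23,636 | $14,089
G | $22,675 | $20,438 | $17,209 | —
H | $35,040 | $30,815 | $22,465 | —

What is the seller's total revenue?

All unit-bids, highest first — top 9: 52,180 (E-1), 46,738 (E-2), 38,887 (E-3), 38,480 (D-1), 35,040 (H-1), 34,065 (F-1), 31,507 (F-2), 30,910 (D-2), 30,815 (H-2)
Next rejected bid: $29,445 (not a price — pay-as-bid).
Each winning unit pays its own bid.
Revenue = 52,180 + 46,738 + 38,887 + 38,480 + 35,040 + 34,065 + 31,507 + 30,910 + 30,815 = $338,622.

Total revenue: $338,622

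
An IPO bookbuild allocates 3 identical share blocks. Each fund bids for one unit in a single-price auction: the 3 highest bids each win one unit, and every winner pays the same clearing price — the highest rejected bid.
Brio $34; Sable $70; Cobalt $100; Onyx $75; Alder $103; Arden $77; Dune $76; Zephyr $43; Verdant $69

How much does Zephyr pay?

Zephyr pays $0

Ordering the bids: 103 (Alder), 100 (Cobalt), 77 (Arden), 76 (Dune), 75 (Onyx), …
The 3 highest are Alder, Cobalt, Arden.
First losing bid is Dune's $76, which sets the uniform price.
Zephyr does not win → pays $0.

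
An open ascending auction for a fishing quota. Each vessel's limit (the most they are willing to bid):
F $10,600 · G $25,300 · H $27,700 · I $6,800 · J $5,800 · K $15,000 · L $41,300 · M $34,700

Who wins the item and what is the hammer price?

Rule: the price rises until one bidder remains; the winner pays the price at which the last rival dropped out.
Limits in order: 41,300 (L) > 34,700 (M) > 27,700 (H) > 25,300 (G) > 15,000 (K) > 10,600 (F) > …
Once the price passes $34,700, only L is left; the hammer falls at M's limit of $34,700.

L wins at $34,700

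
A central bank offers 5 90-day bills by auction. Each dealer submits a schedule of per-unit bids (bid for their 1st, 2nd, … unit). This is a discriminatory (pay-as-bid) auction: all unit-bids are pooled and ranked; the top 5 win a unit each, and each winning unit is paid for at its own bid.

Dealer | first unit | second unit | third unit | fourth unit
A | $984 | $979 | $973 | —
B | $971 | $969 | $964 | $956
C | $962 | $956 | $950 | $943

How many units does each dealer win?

A 3, B 2

Merging the schedules and taking the best 5: 984 (A-1), 979 (A-2), 973 (A-3), 971 (B-1), 969 (B-2)
Next rejected bid: $964 (not a price — pay-as-bid).
Allocation: A 3, B 2.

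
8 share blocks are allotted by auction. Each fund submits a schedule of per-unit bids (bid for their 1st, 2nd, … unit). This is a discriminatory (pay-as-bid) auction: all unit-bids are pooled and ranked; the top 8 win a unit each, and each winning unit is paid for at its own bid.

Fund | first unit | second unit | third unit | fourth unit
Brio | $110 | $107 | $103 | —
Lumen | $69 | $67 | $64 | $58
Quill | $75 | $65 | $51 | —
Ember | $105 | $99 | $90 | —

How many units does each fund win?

All unit-bids, highest first — top 8: 110 (Brio-1), 107 (Brio-2), 105 (Ember-1), 103 (Brio-3), 99 (Ember-2), 90 (Ember-3), 75 (Quill-1), 69 (Lumen-1)
Next rejected bid: $67 (not a price — pay-as-bid).
Allocation: Brio 3, Ember 3, Lumen 1, Quill 1.

Brio 3, Ember 3, Lumen 1, Quill 1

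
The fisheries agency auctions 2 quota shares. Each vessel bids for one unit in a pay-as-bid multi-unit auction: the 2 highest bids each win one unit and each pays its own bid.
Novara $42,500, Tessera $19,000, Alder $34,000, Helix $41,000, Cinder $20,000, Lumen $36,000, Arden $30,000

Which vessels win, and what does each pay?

Novara $42,500, Helix $41,000

Bids ranked high→low: 42,500 (Novara), 41,000 (Helix), 36,000 (Lumen), 34,000 (Alder), …
Winners (2 units): Novara, Helix.
Each winner pays its own bid: Novara $42,500, Helix $41,000.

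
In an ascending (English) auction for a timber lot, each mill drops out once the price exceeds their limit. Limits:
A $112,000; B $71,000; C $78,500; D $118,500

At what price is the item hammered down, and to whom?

D wins at $112,000

Sorting limits: 118,500 (D) > 112,000 (A) > 78,500 (C) > 71,000 (B)
A is the last rival to drop out, at $112,000; D remains and wins at that price.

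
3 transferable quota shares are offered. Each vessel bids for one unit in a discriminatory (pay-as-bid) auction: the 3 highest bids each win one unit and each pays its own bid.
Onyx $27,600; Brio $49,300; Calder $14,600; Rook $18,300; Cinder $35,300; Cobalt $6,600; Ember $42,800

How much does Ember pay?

Ember pays $42,800

Sorting: 49,300 (Brio), 42,800 (Ember), 35,300 (Cinder), 27,600 (Onyx), 18,300 (Rook), …
Top 3: Brio, Ember, Cinder.
Ember wins → own bid $42,800.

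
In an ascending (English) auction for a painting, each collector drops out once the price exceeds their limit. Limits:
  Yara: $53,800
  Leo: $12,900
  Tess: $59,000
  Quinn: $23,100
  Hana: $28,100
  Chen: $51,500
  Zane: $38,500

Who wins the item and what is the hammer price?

Sorting limits: 59,000 (Tess) > 53,800 (Yara) > 51,500 (Chen) > 38,500 (Zane) > 28,100 (Hana) > 23,100 (Quinn) > …
Once the price passes $53,800, only Tess is left; the hammer falls at Yara's limit of $53,800.

Tess wins at $53,800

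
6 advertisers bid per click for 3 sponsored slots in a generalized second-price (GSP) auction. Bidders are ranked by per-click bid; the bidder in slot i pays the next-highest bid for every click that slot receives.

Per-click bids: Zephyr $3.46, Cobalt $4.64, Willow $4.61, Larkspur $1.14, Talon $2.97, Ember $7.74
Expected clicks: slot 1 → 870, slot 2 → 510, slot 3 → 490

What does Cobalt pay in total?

Ranked by bid: $7.74 (Ember) > $4.64 (Cobalt) > $4.61 (Willow) > $3.46 (Zephyr) > …
Cobalt holds slot 2 → pays next bid $4.61 × 510 clicks = $2351.10.

Cobalt pays $2351.10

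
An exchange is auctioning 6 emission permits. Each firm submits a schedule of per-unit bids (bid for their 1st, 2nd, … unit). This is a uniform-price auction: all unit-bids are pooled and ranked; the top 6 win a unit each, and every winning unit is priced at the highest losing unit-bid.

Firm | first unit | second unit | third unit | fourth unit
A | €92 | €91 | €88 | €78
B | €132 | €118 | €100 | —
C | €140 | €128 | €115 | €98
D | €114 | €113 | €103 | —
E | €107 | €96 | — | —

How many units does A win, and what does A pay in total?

A: 0 units, pays €0

Merging the schedules and taking the best 6: 140 (C-1), 132 (B-1), 128 (C-2), 118 (B-2), 115 (C-3), 114 (D-1)
Highest rejected unit-bid = €113.
A wins 0 unit(s) at €113 each.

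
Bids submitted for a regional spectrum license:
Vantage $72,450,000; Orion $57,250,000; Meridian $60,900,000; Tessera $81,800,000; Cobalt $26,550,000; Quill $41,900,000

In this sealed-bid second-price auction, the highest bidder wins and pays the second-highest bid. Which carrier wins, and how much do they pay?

Tessera pays $72,450,000

Sealed-bid second-price auction: the highest bidder wins and pays the second-highest bid.
Bids ranked: 81,800,000 (Tessera) > 72,450,000 (Vantage) > 60,900,000 (Meridian) > 57,250,000 (Orion) > 41,900,000 (Quill) > 26,550,000 (Cobalt)
Tessera is highest; pays the second-highest bid, $72,450,000.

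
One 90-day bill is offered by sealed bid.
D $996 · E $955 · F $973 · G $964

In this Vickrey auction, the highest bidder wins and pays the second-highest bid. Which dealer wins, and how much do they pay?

D pays $973

Vickrey auction: the highest bidder wins and pays the second-highest bid.
Bids ranked: 996 (D) > 973 (F) > 964 (G) > 955 (E)
D wins with the highest bid; price is set by the runner-up at $973.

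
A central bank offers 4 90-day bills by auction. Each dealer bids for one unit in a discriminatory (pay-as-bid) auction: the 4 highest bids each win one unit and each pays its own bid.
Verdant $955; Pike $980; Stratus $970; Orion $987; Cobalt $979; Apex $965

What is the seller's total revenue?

Total revenue: $3,916

Sorting: 987 (Orion), 980 (Pike), 979 (Cobalt), 970 (Stratus), 965 (Apex), 955 (Verdant)
Winners (4 units): Orion, Pike, Cobalt, Stratus.
Total revenue = 987 + 980 + 979 + 970 = $3,916.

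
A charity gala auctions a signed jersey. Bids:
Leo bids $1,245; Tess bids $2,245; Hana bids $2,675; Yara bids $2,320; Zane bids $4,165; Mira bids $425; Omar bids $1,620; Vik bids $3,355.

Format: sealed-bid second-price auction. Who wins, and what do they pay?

Zane pays $3,355

Sealed-bid second-price auction: the highest bidder wins and pays the second-highest bid.
Bids ranked: 4,165 (Zane) > 3,355 (Vik) > 2,675 (Hana) > 2,320 (Yara) > 2,245 (Tess) > 1,620 (Omar) > …
Second-price: Zane pays Vik's bid of $3,355.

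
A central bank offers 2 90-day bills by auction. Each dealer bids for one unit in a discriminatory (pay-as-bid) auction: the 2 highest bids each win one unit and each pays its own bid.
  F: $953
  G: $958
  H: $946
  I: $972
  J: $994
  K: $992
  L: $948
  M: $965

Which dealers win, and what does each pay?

J $994, K $992

Bids ranked high→low: 994 (J), 992 (K), 972 (I), 965 (M), …
The 2 highest are J, K.
Each winner pays its own bid: J $994, K $992.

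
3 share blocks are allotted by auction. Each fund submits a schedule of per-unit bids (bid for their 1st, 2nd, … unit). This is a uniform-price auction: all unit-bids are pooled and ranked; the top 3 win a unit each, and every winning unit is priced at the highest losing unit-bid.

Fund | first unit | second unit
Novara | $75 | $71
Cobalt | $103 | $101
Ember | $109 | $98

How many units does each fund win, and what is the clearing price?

Merging the schedules and taking the best 3: 109 (Ember-1), 103 (Cobalt-1), 101 (Cobalt-2)
First bid not allocated: $98.
Allocation: Cobalt 2, Ember 1.

Cobalt 2, Ember 1; clearing price $98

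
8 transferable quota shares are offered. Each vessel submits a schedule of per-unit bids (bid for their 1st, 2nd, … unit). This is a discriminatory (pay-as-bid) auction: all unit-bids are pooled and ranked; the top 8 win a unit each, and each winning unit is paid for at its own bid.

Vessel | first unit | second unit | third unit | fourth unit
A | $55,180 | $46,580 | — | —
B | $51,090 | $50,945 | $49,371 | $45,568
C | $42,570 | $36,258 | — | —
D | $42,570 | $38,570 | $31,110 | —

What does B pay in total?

Merging the schedules and taking the best 8: 55,180 (A-1), 51,090 (B-1), 50,945 (B-2), 49,371 (B-3), 46,580 (A-2), 45,568 (B-4), 42,570 (C-1), 42,570 (D-1)
Next rejected bid: $38,570 (not a price — pay-as-bid).
B's winning unit-bids: 51,090 + 50,945 + 49,371 + 45,568 = $196,974.

B pays $196,974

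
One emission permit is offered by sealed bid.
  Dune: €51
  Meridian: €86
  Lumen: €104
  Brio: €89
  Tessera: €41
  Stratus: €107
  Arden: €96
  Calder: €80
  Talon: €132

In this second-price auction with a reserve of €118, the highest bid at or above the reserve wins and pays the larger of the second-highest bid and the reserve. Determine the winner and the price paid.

Talon pays €118

Bids ranked: 132 (Talon) > 107 (Stratus) > 104 (Lumen) > 96 (Arden) > 89 (Brio) > 86 (Meridian) > …
Talon has the top bid at or above the reserve (€132).
max(second-highest €107, reserve €118) = €118.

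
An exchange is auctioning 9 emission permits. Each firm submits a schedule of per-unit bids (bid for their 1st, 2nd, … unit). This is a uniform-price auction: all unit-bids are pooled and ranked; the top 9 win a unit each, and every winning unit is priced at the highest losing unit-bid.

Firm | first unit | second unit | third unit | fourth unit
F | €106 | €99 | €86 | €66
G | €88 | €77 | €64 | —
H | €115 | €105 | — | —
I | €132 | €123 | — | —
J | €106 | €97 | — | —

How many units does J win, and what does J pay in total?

J: 2 units, pays €172

All unit-bids, highest first — top 9: 132 (I-1), 123 (I-2), 115 (H-1), 106 (F-1), 106 (J-1), 105 (H-2), 99 (F-2), 97 (J-2), 88 (G-1)
The (k+1)-th unit-bid is €86.
J wins 2 unit(s) at €86 each.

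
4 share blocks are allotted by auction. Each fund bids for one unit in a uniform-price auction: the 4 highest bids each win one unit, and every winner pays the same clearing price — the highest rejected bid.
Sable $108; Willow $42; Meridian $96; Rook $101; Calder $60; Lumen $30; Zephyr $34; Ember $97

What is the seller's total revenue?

Total revenue: $240

Bids ranked high→low: 108 (Sable), 101 (Rook), 97 (Ember), 96 (Meridian), 60 (Calder), 42 (Willow), …
Top 4: Sable, Rook, Ember, Meridian.
Clearing price = highest rejected bid = $60.
Total revenue = 4 × $60 = $240.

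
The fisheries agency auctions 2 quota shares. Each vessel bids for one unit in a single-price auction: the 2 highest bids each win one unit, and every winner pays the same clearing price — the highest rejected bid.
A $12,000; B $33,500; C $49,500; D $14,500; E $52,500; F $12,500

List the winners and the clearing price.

Ordering the bids: 52,500 (E), 49,500 (C), 33,500 (B), 14,500 (D), …
Top 2: E, C.
Highest unsuccessful bid: $33,500 → clearing price.

E, C; each pays $33,500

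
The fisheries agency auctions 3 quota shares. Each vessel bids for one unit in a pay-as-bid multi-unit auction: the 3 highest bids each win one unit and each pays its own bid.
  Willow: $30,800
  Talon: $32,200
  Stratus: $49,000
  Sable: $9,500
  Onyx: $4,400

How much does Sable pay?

Bids ranked high→low: 49,000 (Stratus), 32,200 (Talon), 30,800 (Willow), 9,500 (Sable), 4,400 (Onyx)
The 3 highest are Stratus, Talon, Willow.
Sable does not win → $0.

Sable pays $0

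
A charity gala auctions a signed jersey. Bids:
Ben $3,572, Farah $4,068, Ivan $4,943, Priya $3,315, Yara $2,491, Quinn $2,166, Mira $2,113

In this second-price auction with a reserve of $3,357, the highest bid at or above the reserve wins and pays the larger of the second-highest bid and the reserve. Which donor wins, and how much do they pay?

Ivan pays $4,068

Bids in order: 4,943 (Ivan) > 4,068 (Farah) > 3,572 (Ben) > 3,315 (Priya) > 2,491 (Yara) > 2,166 (Quinn) > …
Highest eligible bid: Ivan at $4,943.
max(second-highest $4,068, reserve $3,357) = $4,068; the reserve does not bind.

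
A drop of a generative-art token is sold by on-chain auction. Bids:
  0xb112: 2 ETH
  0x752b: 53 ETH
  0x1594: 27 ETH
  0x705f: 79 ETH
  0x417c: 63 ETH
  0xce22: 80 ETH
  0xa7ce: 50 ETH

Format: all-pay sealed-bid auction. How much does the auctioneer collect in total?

Bids in order: 80 (0xce22) > 79 (0x705f) > 63 (0x417c) > 53 (0x752b) > 50 (0xa7ce) > 27 (0x1594) > …
0xce22 wins with the top bid; all bids are sunk regardless.
Every bidder forfeits their bid regardless of winning.
Revenue = 2 + 53 + 27 + 79 + 63 + 80 + 50 = 354 ETH.

Total revenue: 354 ETH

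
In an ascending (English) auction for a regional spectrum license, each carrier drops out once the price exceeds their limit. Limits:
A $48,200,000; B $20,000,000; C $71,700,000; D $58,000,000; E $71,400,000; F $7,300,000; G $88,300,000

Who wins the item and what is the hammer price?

Limits ranked: 88,300,000 (G) > 71,700,000 (C) > 71,400,000 (E) > 58,000,000 (D) > 48,200,000 (A) > 20,000,000 (B) > …
C is the last rival to drop out, at $71,700,000; G remains and wins at that price.

G wins at $71,700,000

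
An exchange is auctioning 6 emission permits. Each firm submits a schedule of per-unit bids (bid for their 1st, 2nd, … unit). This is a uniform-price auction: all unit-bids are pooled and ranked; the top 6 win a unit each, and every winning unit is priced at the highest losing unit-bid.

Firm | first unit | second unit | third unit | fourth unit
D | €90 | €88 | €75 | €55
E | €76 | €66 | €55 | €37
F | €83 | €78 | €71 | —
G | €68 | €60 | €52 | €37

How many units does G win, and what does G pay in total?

Merging the schedules and taking the best 6: 90 (D-1), 88 (D-2), 83 (F-1), 78 (F-2), 76 (E-1), 75 (D-3)
The (k+1)-th unit-bid is €71.
G wins 0 unit(s) at €71 each.

G: 0 units, pays €0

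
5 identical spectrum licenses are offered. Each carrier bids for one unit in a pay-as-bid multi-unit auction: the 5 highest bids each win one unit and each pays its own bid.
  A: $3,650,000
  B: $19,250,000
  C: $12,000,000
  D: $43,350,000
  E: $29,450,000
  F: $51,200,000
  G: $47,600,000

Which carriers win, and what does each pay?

Sorting: 51,200,000 (F), 47,600,000 (G), 43,350,000 (D), 29,450,000 (E), 19,250,000 (B), 12,000,000 (C), 3,650,000 (A)
Top 5: F, G, D, E, B.
Each winner pays its own bid: F $51,200,000, G $47,600,000, D $43,350,000, E $29,450,000, B $19,250,000.

F $51,200,000, G $47,600,000, D $43,350,000, E $29,450,000, B $19,250,000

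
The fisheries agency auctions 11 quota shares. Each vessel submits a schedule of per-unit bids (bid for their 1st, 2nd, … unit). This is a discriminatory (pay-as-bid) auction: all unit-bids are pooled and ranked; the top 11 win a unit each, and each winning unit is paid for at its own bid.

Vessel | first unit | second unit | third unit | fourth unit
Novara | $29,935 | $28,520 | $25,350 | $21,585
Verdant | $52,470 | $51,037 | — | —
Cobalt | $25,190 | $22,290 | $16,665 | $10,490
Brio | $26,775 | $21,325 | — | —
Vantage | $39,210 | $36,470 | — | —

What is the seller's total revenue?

All unit-bids, highest first — top 11: 52,470 (Verdant-1), 51,037 (Verdant-2), 39,210 (Vantage-1), 36,470 (Vantage-2), 29,935 (Novara-1), 28,520 (Novara-2), 26,775 (Brio-1), 25,350 (Novara-3), 25,190 (Cobalt-1), 22,290 (Cobalt-2), 21,585 (Novara-4)
Next rejected bid: $21,325 (not a price — pay-as-bid).
Each winning unit pays its own bid.
Revenue = 52,470 + 51,037 + 39,210 + 36,470 + 29,935 + 28,520 + 26,775 + 25,350 + 25,190 + 22,290 + 21,585 = $358,832.

Total revenue: $358,832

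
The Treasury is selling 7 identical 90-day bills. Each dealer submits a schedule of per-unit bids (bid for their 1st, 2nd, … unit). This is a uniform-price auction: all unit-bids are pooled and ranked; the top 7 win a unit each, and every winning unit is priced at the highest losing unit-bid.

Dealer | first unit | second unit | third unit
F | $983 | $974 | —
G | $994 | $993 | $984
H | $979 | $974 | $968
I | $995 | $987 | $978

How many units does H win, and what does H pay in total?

All unit-bids, highest first — top 7: 995 (I-1), 994 (G-1), 993 (G-2), 987 (I-2), 984 (G-3), 983 (F-1), 979 (H-1)
The (k+1)-th unit-bid is $978.
H wins 1 unit(s) at $978 each.

H: 1 unit, pays $978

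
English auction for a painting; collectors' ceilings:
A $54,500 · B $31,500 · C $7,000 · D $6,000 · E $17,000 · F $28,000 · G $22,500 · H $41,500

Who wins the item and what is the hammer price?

A wins at $41,500

Open ascending-bid auction: the price rises until one bidder remains; the winner pays the price at which the last rival dropped out.
Limits ranked: 54,500 (A) > 41,500 (H) > 31,500 (B) > 28,000 (F) > 22,500 (G) > 17,000 (E) > …
Once the price passes $41,500, only A is left; the hammer falls at H's limit of $41,500.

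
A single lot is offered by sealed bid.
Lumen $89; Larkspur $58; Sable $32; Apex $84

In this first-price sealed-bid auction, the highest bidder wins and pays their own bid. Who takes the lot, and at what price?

Rule: the highest bidder wins and pays their own bid.
Bids ranked: 89 (Lumen) > 84 (Apex) > 58 (Larkspur) > 32 (Sable)
Lumen has the highest bid and pays exactly that: $89.

Lumen pays $89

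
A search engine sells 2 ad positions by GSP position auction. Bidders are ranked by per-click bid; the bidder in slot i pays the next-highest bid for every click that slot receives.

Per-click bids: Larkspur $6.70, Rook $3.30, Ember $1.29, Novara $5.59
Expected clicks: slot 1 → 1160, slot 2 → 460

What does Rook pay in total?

Per-click bids in order: $6.70 (Larkspur) > $5.59 (Novara) > $3.30 (Rook) > …
Rook ranks below slot 2 → no slot, pays nothing.

Rook pays $0.00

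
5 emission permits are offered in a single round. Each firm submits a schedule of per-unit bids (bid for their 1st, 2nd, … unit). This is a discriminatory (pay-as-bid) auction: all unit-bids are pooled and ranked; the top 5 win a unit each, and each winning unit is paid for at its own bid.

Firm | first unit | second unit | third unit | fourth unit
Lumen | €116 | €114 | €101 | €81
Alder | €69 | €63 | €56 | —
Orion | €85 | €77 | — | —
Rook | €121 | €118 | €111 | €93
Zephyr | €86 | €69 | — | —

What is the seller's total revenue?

Pooled unit-bids ranked (top 5): 121 (Rook-1), 118 (Rook-2), 116 (Lumen-1), 114 (Lumen-2), 111 (Rook-3)
Next rejected bid: €101 (not a price — pay-as-bid).
Each winning unit pays its own bid.
Revenue = 121 + 118 + 116 + 114 + 111 = €580.

Total revenue: €580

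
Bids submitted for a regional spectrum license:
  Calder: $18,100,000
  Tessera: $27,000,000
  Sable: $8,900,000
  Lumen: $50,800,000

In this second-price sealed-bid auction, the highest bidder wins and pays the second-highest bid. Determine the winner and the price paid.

Lumen pays $27,000,000

Second-price sealed-bid auction: the highest bidder wins and pays the second-highest bid.
Bids ranked: 50,800,000 (Lumen) > 27,000,000 (Tessera) > 18,100,000 (Calder) > 8,900,000 (Sable)
Lumen is highest; pays the second-highest bid, $27,000,000.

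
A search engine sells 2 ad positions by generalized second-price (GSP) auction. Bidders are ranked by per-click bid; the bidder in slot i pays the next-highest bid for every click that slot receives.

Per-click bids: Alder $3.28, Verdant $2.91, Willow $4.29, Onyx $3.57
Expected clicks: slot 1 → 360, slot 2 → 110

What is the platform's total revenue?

Per-click bids in order: $4.29 (Willow) > $3.57 (Onyx) > $3.28 (Alder) > …
Slot 1: Willow pays $3.57 × 360 = $1285.20
Slot 2: Onyx pays $3.28 × 110 = $360.80
Total = $1646.00

Total revenue: $1646.00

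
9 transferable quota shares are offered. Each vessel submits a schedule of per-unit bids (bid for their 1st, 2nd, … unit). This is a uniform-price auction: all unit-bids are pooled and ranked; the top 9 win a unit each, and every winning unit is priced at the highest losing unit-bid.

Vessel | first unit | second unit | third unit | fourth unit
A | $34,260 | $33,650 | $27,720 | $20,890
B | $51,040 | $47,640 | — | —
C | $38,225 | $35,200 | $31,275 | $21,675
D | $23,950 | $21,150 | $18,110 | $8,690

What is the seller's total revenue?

Total revenue: $195,075

All unit-bids, highest first — top 9: 51,040 (B-1), 47,640 (B-2), 38,225 (C-1), 35,200 (C-2), 34,260 (A-1), 33,650 (A-2), 31,275 (C-3), 27,720 (A-3), 23,950 (D-1)
First bid not allocated: $21,675.
Allocation: A 3, B 2, C 3, D 1. Every unit priced at $21,675.
Revenue = 9 × 21,675 = $195,075.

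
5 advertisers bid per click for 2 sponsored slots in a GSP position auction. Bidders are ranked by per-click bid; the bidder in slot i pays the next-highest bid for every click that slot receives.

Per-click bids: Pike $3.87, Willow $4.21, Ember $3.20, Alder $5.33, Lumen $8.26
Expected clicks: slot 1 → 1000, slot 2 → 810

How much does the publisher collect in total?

Total revenue: $8740.10

Per-click bids in order: $8.26 (Lumen) > $5.33 (Alder) > $4.21 (Willow) > …
Slot 1: Lumen pays $5.33 × 1000 = $5330.00
Slot 2: Alder pays $4.21 × 810 = $3410.10
Total = $8740.10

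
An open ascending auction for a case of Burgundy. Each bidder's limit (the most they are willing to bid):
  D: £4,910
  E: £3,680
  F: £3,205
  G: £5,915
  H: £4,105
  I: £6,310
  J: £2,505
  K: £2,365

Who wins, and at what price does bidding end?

I wins at £5,915

Sorting limits: 6,310 (I) > 5,915 (G) > 4,910 (D) > 4,105 (H) > 3,680 (E) > 3,205 (F) > …
Bidding ends when G exits at £5,915; I takes it.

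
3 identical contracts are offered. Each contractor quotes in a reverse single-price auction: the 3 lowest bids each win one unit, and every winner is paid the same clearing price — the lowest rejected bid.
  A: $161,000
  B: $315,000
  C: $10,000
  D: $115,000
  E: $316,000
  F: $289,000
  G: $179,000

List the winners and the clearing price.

Ordering the bids: 10,000 (C), 115,000 (D), 161,000 (A), 179,000 (G), 289,000 (F), …
Lowest 3: C, D, A.
Lowest unsuccessful bid: $179,000 → clearing price.

C, D, A; each is paid $179,000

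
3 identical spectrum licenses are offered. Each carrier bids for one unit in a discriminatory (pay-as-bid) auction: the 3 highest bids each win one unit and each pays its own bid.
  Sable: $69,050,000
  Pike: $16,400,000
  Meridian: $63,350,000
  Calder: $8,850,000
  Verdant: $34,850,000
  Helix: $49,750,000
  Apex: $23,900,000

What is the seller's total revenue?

Total revenue: $182,150,000

Bids ranked high→low: 69,050,000 (Sable), 63,350,000 (Meridian), 49,750,000 (Helix), 34,850,000 (Verdant), 23,900,000 (Apex), …
The 3 highest are Sable, Meridian, Helix.
Total revenue = 69,050,000 + 63,350,000 + 49,750,000 = $182,150,000.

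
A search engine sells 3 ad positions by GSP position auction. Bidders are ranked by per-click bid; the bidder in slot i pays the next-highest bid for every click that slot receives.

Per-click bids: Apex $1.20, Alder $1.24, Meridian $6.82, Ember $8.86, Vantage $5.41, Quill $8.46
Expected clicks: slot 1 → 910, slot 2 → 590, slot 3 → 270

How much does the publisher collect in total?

Per-click bids in order: $8.86 (Ember) > $8.46 (Quill) > $6.82 (Meridian) > $5.41 (Vantage) > …
Slot 1: Ember pays $8.46 × 910 = $7698.60
Slot 2: Quill pays $6.82 × 590 = $4023.80
Slot 3: Meridian pays $5.41 × 270 = $1460.70
Total = $13183.10

Total revenue: $13183.10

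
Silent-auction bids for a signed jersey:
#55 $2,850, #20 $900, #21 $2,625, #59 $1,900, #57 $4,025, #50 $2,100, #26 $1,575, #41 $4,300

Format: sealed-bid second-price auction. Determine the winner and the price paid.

Bids ranked: 4,300 (#41) > 4,025 (#57) > 2,850 (#55) > 2,625 (#21) > 2,100 (#50) > 1,900 (#59) > …
Second-price: #41 pays #57's bid of $4,025.

#41 pays $4,025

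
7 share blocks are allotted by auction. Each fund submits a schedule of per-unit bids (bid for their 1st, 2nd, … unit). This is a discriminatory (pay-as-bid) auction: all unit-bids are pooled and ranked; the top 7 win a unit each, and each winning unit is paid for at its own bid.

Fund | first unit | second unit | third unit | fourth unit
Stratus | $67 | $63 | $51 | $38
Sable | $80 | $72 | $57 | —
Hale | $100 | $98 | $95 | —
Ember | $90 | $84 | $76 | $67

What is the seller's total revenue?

All unit-bids, highest first — top 7: 100 (Hale-1), 98 (Hale-2), 95 (Hale-3), 90 (Ember-1), 84 (Ember-2), 80 (Sable-1), 76 (Ember-3)
Next rejected bid: $72 (not a price — pay-as-bid).
Each winning unit pays its own bid.
Revenue = 100 + 98 + 95 + 90 + 84 + 80 + 76 = $623.

Total revenue: $623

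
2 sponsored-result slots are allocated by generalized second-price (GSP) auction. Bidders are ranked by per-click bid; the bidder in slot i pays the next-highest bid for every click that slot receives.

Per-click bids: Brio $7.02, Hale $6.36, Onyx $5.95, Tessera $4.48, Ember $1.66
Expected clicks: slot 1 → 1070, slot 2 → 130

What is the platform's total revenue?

Ranked by bid: $7.02 (Brio) > $6.36 (Hale) > $5.95 (Onyx) > …
Slot 1: Brio pays $6.36 × 1070 = $6805.20
Slot 2: Hale pays $5.95 × 130 = $773.50
Total = $7578.70

Total revenue: $7578.70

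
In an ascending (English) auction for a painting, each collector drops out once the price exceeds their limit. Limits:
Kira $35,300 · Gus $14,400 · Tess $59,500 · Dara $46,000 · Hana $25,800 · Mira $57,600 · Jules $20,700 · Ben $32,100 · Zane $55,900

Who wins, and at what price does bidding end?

Open ascending-bid auction: the price rises until one bidder remains; the winner pays the price at which the last rival dropped out.
Limits in order: 59,500 (Tess) > 57,600 (Mira) > 55,900 (Zane) > 46,000 (Dara) > 35,300 (Kira) > 32,100 (Ben) > …
Bidding ends when Mira exits at $57,600; Tess takes it.

Tess wins at $57,600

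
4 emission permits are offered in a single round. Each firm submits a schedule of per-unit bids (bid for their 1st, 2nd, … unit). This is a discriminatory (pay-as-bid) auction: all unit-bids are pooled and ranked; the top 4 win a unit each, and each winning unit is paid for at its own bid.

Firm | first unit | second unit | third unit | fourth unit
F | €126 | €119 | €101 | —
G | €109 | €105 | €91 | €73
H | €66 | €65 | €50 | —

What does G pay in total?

Merging the schedules and taking the best 4: 126 (F-1), 119 (F-2), 109 (G-1), 105 (G-2)
Next rejected bid: €101 (not a price — pay-as-bid).
G's winning unit-bids: 109 + 105 = €214.

G pays €214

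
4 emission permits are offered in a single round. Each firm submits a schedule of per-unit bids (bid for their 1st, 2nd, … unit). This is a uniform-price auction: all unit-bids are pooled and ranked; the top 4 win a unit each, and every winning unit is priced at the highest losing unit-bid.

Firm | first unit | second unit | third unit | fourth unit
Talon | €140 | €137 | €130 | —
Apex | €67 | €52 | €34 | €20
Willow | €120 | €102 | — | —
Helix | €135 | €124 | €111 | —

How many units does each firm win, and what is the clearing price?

Pooled unit-bids ranked (top 4): 140 (Talon-1), 137 (Talon-2), 135 (Helix-1), 130 (Talon-3)
First bid not allocated: €124.
Allocation: Helix 1, Talon 3.

Helix 1, Talon 3; clearing price €124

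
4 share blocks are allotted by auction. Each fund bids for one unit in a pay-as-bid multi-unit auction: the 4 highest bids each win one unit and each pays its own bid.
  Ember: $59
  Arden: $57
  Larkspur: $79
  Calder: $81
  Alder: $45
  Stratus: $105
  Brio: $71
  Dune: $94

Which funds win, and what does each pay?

Bids ranked high→low: 105 (Stratus), 94 (Dune), 81 (Calder), 79 (Larkspur), 71 (Brio), 59 (Ember), …
The 4 highest are Stratus, Dune, Calder, Larkspur.
Each winner pays its own bid: Stratus $105, Dune $94, Calder $81, Larkspur $79.

Stratus $105, Dune $94, Calder $81, Larkspur $79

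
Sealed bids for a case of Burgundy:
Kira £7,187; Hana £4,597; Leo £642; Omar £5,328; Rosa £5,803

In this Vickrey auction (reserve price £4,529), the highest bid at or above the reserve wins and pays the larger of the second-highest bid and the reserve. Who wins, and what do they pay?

Kira pays £5,803

Sorting bids: 7,187 (Kira) > 5,803 (Rosa) > 5,328 (Omar) > 4,597 (Hana) > 642 (Leo)
Kira has the top bid at or above the reserve (£7,187).
Second-highest bid £5,803 exceeds the reserve £4,529 → payment £5,803.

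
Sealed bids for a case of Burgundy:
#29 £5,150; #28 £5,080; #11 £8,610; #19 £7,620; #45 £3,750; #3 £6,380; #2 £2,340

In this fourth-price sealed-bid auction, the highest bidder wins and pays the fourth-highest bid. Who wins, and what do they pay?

Bids ranked: 8,610 (#11) > 7,620 (#19) > 6,380 (#3) > 5,150 (#29) > 5,080 (#28) > 3,750 (#45) > …
#11 is highest; pays the fourth-highest bid, £5,150.

#11 pays £5,150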